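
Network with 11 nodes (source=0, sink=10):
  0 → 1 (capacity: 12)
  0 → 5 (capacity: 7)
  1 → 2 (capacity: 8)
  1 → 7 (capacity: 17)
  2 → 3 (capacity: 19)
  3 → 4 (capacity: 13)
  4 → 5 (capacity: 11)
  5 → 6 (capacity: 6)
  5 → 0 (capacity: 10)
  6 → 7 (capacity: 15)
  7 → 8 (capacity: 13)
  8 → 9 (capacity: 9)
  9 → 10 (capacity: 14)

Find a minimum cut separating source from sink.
Min cut value = 9, edges: (8,9)

Min cut value: 9
Partition: S = [0, 1, 2, 3, 4, 5, 6, 7, 8], T = [9, 10]
Cut edges: (8,9)

By max-flow min-cut theorem, max flow = min cut = 9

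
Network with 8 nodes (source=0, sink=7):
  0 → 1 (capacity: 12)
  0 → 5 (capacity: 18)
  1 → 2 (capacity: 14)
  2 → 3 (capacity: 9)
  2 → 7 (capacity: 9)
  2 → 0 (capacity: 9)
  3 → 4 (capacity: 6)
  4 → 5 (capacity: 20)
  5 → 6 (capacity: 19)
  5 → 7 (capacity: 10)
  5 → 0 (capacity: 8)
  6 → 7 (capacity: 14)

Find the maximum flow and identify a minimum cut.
Max flow = 30, Min cut edges: (0,1), (0,5)

Maximum flow: 30
Minimum cut: (0,1), (0,5)
Partition: S = [0], T = [1, 2, 3, 4, 5, 6, 7]

Max-flow min-cut theorem verified: both equal 30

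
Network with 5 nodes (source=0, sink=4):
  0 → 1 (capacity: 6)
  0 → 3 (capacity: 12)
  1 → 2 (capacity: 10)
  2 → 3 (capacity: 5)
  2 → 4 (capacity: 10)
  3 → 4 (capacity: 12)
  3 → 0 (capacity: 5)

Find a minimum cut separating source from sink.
Min cut value = 18, edges: (0,1), (3,4)

Min cut value: 18
Partition: S = [0, 3], T = [1, 2, 4]
Cut edges: (0,1), (3,4)

By max-flow min-cut theorem, max flow = min cut = 18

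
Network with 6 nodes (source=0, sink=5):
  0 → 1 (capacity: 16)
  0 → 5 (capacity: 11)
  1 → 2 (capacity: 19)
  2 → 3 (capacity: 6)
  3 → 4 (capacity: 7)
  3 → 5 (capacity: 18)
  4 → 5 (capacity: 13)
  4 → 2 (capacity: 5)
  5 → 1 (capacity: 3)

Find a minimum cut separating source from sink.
Min cut value = 17, edges: (0,5), (2,3)

Min cut value: 17
Partition: S = [0, 1, 2], T = [3, 4, 5]
Cut edges: (0,5), (2,3)

By max-flow min-cut theorem, max flow = min cut = 17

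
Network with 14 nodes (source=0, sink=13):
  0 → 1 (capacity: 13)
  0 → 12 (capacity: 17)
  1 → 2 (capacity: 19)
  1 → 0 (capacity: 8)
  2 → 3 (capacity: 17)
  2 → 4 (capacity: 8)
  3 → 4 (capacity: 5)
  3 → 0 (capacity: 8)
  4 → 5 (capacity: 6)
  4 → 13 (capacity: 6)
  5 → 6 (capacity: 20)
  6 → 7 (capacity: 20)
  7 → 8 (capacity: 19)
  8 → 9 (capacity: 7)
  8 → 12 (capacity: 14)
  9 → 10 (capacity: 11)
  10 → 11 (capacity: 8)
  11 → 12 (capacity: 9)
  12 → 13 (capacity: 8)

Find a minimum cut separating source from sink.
Min cut value = 14, edges: (4,13), (12,13)

Min cut value: 14
Partition: S = [0, 1, 2, 3, 4, 5, 6, 7, 8, 9, 10, 11, 12], T = [13]
Cut edges: (4,13), (12,13)

By max-flow min-cut theorem, max flow = min cut = 14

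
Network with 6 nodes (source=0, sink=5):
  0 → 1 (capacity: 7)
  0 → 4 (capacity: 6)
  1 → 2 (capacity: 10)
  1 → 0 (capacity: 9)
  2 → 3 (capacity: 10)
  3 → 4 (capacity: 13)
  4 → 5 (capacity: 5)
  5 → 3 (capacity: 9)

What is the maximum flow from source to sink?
Maximum flow = 5

Max flow: 5

Flow assignment:
  0 → 1: 5/7
  1 → 2: 5/10
  2 → 3: 5/10
  3 → 4: 5/13
  4 → 5: 5/5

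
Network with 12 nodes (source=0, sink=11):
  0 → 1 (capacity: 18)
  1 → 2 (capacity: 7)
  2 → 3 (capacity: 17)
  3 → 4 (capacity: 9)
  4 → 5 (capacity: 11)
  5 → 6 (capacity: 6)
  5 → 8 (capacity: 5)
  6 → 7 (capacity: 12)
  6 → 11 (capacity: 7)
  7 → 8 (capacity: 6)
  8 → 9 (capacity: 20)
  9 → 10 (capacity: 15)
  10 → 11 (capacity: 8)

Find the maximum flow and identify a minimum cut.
Max flow = 7, Min cut edges: (1,2)

Maximum flow: 7
Minimum cut: (1,2)
Partition: S = [0, 1], T = [2, 3, 4, 5, 6, 7, 8, 9, 10, 11]

Max-flow min-cut theorem verified: both equal 7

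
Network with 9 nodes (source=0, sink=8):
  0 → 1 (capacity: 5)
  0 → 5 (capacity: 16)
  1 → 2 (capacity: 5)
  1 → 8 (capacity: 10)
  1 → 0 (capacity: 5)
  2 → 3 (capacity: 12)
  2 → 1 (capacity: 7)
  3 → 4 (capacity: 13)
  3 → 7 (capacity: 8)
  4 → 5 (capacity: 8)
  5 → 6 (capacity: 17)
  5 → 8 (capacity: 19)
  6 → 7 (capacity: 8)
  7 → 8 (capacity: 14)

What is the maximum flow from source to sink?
Maximum flow = 21

Max flow: 21

Flow assignment:
  0 → 1: 5/5
  0 → 5: 16/16
  1 → 8: 5/10
  5 → 8: 16/19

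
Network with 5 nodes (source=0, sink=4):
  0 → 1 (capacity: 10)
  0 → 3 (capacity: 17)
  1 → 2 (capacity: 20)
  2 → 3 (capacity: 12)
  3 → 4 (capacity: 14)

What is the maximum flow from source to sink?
Maximum flow = 14

Max flow: 14

Flow assignment:
  0 → 1: 10/10
  0 → 3: 4/17
  1 → 2: 10/20
  2 → 3: 10/12
  3 → 4: 14/14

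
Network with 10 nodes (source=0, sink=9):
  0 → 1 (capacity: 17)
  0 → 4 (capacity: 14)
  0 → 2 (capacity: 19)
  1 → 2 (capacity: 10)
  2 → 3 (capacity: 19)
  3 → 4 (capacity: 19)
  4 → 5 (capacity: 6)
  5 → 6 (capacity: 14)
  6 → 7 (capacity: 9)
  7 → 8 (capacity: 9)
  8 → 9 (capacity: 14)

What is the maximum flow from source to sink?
Maximum flow = 6

Max flow: 6

Flow assignment:
  0 → 1: 6/17
  1 → 2: 6/10
  2 → 3: 6/19
  3 → 4: 6/19
  4 → 5: 6/6
  5 → 6: 6/14
  6 → 7: 6/9
  7 → 8: 6/9
  8 → 9: 6/14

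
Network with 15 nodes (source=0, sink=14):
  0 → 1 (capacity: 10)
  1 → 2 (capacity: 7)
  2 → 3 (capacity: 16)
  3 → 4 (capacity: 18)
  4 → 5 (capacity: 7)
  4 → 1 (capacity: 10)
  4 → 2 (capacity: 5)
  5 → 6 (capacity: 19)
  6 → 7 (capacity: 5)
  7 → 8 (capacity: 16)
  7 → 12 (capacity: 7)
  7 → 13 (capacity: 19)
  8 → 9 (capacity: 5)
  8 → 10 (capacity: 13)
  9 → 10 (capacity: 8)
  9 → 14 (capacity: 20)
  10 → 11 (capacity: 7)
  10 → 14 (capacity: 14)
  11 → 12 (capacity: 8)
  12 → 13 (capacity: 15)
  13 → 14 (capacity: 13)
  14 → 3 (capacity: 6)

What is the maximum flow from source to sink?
Maximum flow = 5

Max flow: 5

Flow assignment:
  0 → 1: 5/10
  1 → 2: 7/7
  2 → 3: 7/16
  3 → 4: 7/18
  4 → 5: 5/7
  4 → 1: 2/10
  5 → 6: 5/19
  6 → 7: 5/5
  7 → 13: 5/19
  13 → 14: 5/13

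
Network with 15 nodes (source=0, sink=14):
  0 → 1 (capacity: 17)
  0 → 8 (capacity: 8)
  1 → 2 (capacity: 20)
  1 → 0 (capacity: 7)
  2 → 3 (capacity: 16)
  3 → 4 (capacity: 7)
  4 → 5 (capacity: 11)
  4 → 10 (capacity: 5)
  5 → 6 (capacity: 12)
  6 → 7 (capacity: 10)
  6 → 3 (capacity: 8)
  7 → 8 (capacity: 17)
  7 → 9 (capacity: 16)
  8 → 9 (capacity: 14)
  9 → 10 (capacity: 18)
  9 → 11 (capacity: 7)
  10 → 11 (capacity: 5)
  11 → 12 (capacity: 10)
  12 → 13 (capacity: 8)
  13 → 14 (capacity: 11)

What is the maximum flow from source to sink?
Maximum flow = 8

Max flow: 8

Flow assignment:
  0 → 1: 7/17
  0 → 8: 1/8
  1 → 2: 7/20
  2 → 3: 7/16
  3 → 4: 7/7
  4 → 5: 2/11
  4 → 10: 5/5
  5 → 6: 2/12
  6 → 7: 2/10
  7 → 9: 2/16
  8 → 9: 1/14
  9 → 11: 3/7
  10 → 11: 5/5
  11 → 12: 8/10
  12 → 13: 8/8
  13 → 14: 8/11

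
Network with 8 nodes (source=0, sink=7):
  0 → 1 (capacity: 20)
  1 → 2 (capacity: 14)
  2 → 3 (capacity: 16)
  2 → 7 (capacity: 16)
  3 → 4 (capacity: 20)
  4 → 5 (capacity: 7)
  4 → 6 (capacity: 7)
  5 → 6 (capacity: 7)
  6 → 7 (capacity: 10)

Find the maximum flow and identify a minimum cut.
Max flow = 14, Min cut edges: (1,2)

Maximum flow: 14
Minimum cut: (1,2)
Partition: S = [0, 1], T = [2, 3, 4, 5, 6, 7]

Max-flow min-cut theorem verified: both equal 14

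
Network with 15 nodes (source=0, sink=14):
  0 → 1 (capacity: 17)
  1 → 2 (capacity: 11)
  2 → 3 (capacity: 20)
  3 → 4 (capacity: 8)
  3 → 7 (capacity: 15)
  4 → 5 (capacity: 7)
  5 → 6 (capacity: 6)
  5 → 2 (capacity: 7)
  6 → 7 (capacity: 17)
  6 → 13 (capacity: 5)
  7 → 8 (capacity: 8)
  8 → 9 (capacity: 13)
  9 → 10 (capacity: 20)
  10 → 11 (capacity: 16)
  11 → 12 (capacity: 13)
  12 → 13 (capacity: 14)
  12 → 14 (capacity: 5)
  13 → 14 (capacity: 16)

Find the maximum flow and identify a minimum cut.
Max flow = 11, Min cut edges: (1,2)

Maximum flow: 11
Minimum cut: (1,2)
Partition: S = [0, 1], T = [2, 3, 4, 5, 6, 7, 8, 9, 10, 11, 12, 13, 14]

Max-flow min-cut theorem verified: both equal 11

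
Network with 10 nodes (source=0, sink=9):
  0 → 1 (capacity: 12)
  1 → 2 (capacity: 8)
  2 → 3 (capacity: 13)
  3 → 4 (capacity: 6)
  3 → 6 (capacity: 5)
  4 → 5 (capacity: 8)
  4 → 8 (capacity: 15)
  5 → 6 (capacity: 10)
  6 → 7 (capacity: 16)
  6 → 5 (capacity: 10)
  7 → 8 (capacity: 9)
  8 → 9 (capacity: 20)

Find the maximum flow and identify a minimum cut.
Max flow = 8, Min cut edges: (1,2)

Maximum flow: 8
Minimum cut: (1,2)
Partition: S = [0, 1], T = [2, 3, 4, 5, 6, 7, 8, 9]

Max-flow min-cut theorem verified: both equal 8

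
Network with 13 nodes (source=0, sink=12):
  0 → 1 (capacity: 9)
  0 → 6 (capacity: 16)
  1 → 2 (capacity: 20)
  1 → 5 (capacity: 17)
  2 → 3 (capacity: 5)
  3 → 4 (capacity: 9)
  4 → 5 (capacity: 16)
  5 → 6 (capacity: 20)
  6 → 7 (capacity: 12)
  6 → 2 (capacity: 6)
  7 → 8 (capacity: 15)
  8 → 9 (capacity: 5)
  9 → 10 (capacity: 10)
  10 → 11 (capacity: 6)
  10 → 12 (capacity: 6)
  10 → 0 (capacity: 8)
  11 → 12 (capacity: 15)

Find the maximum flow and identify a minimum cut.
Max flow = 5, Min cut edges: (8,9)

Maximum flow: 5
Minimum cut: (8,9)
Partition: S = [0, 1, 2, 3, 4, 5, 6, 7, 8], T = [9, 10, 11, 12]

Max-flow min-cut theorem verified: both equal 5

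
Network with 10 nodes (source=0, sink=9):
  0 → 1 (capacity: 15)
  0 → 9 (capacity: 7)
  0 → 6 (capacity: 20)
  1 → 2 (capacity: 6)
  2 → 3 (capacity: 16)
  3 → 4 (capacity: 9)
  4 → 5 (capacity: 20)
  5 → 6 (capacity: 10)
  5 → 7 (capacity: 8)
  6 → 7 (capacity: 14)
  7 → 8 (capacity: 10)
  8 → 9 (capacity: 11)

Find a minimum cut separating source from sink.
Min cut value = 17, edges: (0,9), (7,8)

Min cut value: 17
Partition: S = [0, 1, 2, 3, 4, 5, 6, 7], T = [8, 9]
Cut edges: (0,9), (7,8)

By max-flow min-cut theorem, max flow = min cut = 17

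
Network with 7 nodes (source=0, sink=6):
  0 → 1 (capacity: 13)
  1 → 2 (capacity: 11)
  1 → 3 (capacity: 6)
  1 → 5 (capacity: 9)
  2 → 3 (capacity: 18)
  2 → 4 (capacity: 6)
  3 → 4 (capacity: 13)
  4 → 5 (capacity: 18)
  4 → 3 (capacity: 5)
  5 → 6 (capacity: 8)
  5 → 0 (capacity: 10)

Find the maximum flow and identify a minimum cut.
Max flow = 8, Min cut edges: (5,6)

Maximum flow: 8
Minimum cut: (5,6)
Partition: S = [0, 1, 2, 3, 4, 5], T = [6]

Max-flow min-cut theorem verified: both equal 8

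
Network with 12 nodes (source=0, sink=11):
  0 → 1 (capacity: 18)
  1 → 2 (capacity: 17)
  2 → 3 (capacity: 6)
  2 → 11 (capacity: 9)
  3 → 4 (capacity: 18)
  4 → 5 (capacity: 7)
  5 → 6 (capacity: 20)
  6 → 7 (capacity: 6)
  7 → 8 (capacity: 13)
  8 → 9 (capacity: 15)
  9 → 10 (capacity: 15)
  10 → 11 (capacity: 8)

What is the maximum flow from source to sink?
Maximum flow = 15

Max flow: 15

Flow assignment:
  0 → 1: 15/18
  1 → 2: 15/17
  2 → 3: 6/6
  2 → 11: 9/9
  3 → 4: 6/18
  4 → 5: 6/7
  5 → 6: 6/20
  6 → 7: 6/6
  7 → 8: 6/13
  8 → 9: 6/15
  9 → 10: 6/15
  10 → 11: 6/8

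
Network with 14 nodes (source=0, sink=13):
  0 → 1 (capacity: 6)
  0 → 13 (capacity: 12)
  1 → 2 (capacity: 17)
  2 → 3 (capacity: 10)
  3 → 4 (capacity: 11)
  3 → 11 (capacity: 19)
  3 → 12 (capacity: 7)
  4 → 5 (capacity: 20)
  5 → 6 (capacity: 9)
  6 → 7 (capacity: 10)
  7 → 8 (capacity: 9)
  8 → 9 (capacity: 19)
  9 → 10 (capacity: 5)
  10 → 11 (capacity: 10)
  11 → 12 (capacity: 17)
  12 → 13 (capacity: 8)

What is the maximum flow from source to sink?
Maximum flow = 18

Max flow: 18

Flow assignment:
  0 → 1: 6/6
  0 → 13: 12/12
  1 → 2: 6/17
  2 → 3: 6/10
  3 → 12: 6/7
  12 → 13: 6/8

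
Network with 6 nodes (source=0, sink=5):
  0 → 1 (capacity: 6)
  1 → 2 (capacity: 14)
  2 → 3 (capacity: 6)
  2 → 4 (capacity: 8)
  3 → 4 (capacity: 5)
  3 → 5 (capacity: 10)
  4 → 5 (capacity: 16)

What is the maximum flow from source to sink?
Maximum flow = 6

Max flow: 6

Flow assignment:
  0 → 1: 6/6
  1 → 2: 6/14
  2 → 3: 6/6
  3 → 5: 6/10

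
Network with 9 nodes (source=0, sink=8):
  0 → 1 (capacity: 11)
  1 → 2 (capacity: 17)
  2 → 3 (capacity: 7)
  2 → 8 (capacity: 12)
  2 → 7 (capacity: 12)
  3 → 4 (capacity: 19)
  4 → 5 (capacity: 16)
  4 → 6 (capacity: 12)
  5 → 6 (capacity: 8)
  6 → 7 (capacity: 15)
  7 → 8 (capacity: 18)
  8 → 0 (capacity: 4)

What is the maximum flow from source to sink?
Maximum flow = 11

Max flow: 11

Flow assignment:
  0 → 1: 11/11
  1 → 2: 11/17
  2 → 8: 11/12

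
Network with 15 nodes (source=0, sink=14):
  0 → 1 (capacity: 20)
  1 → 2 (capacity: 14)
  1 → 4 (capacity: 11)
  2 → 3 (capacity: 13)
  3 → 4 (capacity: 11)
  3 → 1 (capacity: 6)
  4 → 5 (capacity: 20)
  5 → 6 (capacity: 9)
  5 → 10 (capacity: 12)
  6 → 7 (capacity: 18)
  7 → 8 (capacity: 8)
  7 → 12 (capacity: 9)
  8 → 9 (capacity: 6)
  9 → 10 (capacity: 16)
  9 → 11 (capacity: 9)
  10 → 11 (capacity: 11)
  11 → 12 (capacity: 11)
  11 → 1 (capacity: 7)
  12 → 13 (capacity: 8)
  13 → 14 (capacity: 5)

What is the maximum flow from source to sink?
Maximum flow = 5

Max flow: 5

Flow assignment:
  0 → 1: 5/20
  1 → 2: 9/14
  1 → 4: 3/11
  2 → 3: 9/13
  3 → 4: 9/11
  4 → 5: 12/20
  5 → 6: 5/9
  5 → 10: 7/12
  6 → 7: 5/18
  7 → 12: 5/9
  10 → 11: 7/11
  11 → 1: 7/7
  12 → 13: 5/8
  13 → 14: 5/5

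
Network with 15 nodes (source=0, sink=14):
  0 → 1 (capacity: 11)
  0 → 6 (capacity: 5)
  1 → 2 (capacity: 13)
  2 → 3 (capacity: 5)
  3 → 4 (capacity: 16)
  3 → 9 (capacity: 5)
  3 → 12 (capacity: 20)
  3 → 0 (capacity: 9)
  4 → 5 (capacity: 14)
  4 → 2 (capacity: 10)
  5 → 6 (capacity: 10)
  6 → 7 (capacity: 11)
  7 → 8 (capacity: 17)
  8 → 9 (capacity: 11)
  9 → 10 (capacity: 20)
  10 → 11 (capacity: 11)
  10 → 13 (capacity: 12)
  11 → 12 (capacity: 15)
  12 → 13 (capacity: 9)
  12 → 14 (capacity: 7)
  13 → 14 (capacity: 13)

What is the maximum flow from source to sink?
Maximum flow = 10

Max flow: 10

Flow assignment:
  0 → 1: 5/11
  0 → 6: 5/5
  1 → 2: 5/13
  2 → 3: 5/5
  3 → 12: 5/20
  6 → 7: 5/11
  7 → 8: 5/17
  8 → 9: 5/11
  9 → 10: 5/20
  10 → 13: 5/12
  12 → 14: 5/7
  13 → 14: 5/13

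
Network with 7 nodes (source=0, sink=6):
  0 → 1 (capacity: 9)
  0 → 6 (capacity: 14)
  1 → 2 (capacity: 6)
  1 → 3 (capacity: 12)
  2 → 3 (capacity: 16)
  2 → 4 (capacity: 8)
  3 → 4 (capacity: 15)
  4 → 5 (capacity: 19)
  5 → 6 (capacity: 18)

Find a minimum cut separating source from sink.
Min cut value = 23, edges: (0,1), (0,6)

Min cut value: 23
Partition: S = [0], T = [1, 2, 3, 4, 5, 6]
Cut edges: (0,1), (0,6)

By max-flow min-cut theorem, max flow = min cut = 23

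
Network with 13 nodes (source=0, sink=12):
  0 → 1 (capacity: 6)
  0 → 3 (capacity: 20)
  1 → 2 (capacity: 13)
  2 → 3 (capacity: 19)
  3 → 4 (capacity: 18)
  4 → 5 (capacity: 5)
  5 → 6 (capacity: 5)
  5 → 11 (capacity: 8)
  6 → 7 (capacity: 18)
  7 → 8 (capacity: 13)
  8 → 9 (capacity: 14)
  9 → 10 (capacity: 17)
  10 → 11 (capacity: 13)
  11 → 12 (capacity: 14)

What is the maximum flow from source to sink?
Maximum flow = 5

Max flow: 5

Flow assignment:
  0 → 3: 5/20
  3 → 4: 5/18
  4 → 5: 5/5
  5 → 11: 5/8
  11 → 12: 5/14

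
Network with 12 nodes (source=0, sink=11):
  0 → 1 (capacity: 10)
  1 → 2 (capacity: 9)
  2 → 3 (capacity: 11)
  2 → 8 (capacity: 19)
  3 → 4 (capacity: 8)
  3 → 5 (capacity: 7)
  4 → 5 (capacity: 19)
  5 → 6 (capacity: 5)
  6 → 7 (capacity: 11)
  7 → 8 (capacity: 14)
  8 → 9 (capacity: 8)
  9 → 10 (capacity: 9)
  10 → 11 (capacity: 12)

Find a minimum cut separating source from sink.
Min cut value = 8, edges: (8,9)

Min cut value: 8
Partition: S = [0, 1, 2, 3, 4, 5, 6, 7, 8], T = [9, 10, 11]
Cut edges: (8,9)

By max-flow min-cut theorem, max flow = min cut = 8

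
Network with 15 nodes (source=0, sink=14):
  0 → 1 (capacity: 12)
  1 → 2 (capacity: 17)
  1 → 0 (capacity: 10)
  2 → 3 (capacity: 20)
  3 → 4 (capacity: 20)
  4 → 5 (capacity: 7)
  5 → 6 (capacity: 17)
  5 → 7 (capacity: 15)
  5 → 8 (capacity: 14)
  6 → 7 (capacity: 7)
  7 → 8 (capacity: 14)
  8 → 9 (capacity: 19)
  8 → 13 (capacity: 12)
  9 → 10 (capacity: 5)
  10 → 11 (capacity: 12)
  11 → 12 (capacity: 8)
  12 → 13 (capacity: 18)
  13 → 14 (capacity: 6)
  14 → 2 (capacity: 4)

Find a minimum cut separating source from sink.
Min cut value = 6, edges: (13,14)

Min cut value: 6
Partition: S = [0, 1, 2, 3, 4, 5, 6, 7, 8, 9, 10, 11, 12, 13], T = [14]
Cut edges: (13,14)

By max-flow min-cut theorem, max flow = min cut = 6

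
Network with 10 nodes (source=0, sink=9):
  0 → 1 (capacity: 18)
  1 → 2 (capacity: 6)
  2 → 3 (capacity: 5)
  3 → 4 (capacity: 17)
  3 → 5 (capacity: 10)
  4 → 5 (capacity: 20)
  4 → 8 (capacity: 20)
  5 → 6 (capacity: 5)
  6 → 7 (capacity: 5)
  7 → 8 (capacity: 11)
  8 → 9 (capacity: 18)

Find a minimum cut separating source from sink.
Min cut value = 5, edges: (2,3)

Min cut value: 5
Partition: S = [0, 1, 2], T = [3, 4, 5, 6, 7, 8, 9]
Cut edges: (2,3)

By max-flow min-cut theorem, max flow = min cut = 5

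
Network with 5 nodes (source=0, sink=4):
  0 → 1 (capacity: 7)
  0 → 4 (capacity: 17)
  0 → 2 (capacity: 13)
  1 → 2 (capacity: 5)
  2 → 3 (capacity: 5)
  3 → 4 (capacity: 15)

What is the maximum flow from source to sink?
Maximum flow = 22

Max flow: 22

Flow assignment:
  0 → 1: 5/7
  0 → 4: 17/17
  1 → 2: 5/5
  2 → 3: 5/5
  3 → 4: 5/15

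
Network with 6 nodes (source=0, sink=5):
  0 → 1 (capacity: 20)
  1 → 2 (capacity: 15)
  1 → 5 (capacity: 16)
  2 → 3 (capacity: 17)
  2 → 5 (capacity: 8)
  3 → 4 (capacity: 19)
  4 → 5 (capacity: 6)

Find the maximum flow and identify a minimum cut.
Max flow = 20, Min cut edges: (0,1)

Maximum flow: 20
Minimum cut: (0,1)
Partition: S = [0], T = [1, 2, 3, 4, 5]

Max-flow min-cut theorem verified: both equal 20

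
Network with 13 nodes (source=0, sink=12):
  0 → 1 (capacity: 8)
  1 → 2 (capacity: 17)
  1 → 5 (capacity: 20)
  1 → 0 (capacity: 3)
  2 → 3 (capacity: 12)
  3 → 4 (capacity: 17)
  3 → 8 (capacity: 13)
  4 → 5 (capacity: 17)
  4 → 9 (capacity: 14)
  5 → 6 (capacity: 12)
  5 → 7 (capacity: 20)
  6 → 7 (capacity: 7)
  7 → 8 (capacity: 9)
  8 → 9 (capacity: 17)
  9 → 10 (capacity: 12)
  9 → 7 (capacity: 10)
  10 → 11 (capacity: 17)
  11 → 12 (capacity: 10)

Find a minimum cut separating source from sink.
Min cut value = 8, edges: (0,1)

Min cut value: 8
Partition: S = [0], T = [1, 2, 3, 4, 5, 6, 7, 8, 9, 10, 11, 12]
Cut edges: (0,1)

By max-flow min-cut theorem, max flow = min cut = 8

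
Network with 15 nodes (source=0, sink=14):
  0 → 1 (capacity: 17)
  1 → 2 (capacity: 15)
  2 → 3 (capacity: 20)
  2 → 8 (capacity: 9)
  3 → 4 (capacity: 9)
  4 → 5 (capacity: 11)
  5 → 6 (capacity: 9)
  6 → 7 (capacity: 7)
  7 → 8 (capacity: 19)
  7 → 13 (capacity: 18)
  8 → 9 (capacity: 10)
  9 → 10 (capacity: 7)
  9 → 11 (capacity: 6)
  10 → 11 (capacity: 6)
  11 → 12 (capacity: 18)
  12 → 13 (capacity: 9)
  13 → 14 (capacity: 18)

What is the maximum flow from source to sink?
Maximum flow = 15

Max flow: 15

Flow assignment:
  0 → 1: 15/17
  1 → 2: 15/15
  2 → 3: 6/20
  2 → 8: 9/9
  3 → 4: 6/9
  4 → 5: 6/11
  5 → 6: 6/9
  6 → 7: 6/7
  7 → 13: 6/18
  8 → 9: 9/10
  9 → 10: 3/7
  9 → 11: 6/6
  10 → 11: 3/6
  11 → 12: 9/18
  12 → 13: 9/9
  13 → 14: 15/18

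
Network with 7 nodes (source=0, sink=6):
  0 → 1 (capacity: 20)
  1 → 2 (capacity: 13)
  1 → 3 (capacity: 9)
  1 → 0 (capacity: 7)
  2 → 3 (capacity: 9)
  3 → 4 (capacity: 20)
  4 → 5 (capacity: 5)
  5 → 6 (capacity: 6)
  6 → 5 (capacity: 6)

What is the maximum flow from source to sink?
Maximum flow = 5

Max flow: 5

Flow assignment:
  0 → 1: 5/20
  1 → 2: 5/13
  2 → 3: 5/9
  3 → 4: 5/20
  4 → 5: 5/5
  5 → 6: 5/6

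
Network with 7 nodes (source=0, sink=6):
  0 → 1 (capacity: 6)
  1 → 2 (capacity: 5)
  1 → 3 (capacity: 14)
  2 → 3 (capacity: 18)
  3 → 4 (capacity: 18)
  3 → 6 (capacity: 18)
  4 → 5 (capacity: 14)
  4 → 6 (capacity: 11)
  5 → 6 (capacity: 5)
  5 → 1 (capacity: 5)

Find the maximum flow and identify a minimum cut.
Max flow = 6, Min cut edges: (0,1)

Maximum flow: 6
Minimum cut: (0,1)
Partition: S = [0], T = [1, 2, 3, 4, 5, 6]

Max-flow min-cut theorem verified: both equal 6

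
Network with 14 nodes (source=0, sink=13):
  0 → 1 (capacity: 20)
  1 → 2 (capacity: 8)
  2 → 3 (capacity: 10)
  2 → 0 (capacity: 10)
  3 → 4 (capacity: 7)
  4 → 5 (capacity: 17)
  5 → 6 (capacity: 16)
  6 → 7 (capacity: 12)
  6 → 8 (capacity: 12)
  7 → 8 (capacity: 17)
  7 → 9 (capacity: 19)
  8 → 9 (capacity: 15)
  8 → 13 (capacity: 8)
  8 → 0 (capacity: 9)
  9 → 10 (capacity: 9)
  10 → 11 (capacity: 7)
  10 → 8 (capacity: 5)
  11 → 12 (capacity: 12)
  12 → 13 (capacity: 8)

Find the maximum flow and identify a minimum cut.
Max flow = 7, Min cut edges: (3,4)

Maximum flow: 7
Minimum cut: (3,4)
Partition: S = [0, 1, 2, 3], T = [4, 5, 6, 7, 8, 9, 10, 11, 12, 13]

Max-flow min-cut theorem verified: both equal 7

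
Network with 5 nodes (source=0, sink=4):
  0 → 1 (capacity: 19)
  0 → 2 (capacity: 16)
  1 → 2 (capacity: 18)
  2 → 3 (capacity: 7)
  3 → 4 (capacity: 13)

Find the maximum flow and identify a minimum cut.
Max flow = 7, Min cut edges: (2,3)

Maximum flow: 7
Minimum cut: (2,3)
Partition: S = [0, 1, 2], T = [3, 4]

Max-flow min-cut theorem verified: both equal 7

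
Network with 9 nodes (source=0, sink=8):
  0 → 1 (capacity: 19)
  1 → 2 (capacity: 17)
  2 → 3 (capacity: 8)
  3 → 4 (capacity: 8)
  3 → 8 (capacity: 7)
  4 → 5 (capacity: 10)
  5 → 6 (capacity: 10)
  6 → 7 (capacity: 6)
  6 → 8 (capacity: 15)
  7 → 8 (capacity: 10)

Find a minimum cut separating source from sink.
Min cut value = 8, edges: (2,3)

Min cut value: 8
Partition: S = [0, 1, 2], T = [3, 4, 5, 6, 7, 8]
Cut edges: (2,3)

By max-flow min-cut theorem, max flow = min cut = 8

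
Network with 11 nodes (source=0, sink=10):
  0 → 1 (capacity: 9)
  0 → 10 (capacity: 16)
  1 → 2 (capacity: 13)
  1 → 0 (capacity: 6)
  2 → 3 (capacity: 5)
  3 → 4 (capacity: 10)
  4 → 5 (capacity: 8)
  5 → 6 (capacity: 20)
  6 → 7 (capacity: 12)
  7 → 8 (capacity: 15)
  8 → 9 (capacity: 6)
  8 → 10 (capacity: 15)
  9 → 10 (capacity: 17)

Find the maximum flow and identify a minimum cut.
Max flow = 21, Min cut edges: (0,10), (2,3)

Maximum flow: 21
Minimum cut: (0,10), (2,3)
Partition: S = [0, 1, 2], T = [3, 4, 5, 6, 7, 8, 9, 10]

Max-flow min-cut theorem verified: both equal 21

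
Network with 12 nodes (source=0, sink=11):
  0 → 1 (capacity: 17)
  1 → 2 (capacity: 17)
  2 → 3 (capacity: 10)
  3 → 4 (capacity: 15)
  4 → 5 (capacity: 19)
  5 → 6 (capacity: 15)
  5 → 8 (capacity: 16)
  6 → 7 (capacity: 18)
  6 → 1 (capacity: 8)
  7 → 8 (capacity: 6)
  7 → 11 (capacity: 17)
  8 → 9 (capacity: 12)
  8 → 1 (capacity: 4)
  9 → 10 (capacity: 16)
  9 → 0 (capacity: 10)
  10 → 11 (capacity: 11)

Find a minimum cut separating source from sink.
Min cut value = 10, edges: (2,3)

Min cut value: 10
Partition: S = [0, 1, 2], T = [3, 4, 5, 6, 7, 8, 9, 10, 11]
Cut edges: (2,3)

By max-flow min-cut theorem, max flow = min cut = 10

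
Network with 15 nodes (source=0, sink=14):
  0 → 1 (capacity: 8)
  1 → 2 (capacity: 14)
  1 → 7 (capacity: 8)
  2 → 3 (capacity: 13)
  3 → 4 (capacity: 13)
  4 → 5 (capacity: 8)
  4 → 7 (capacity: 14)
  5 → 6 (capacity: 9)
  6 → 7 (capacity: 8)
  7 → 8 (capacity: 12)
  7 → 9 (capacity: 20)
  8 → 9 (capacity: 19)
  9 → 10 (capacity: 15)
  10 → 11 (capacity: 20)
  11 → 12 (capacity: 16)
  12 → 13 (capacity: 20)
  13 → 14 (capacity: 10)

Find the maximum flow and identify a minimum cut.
Max flow = 8, Min cut edges: (0,1)

Maximum flow: 8
Minimum cut: (0,1)
Partition: S = [0], T = [1, 2, 3, 4, 5, 6, 7, 8, 9, 10, 11, 12, 13, 14]

Max-flow min-cut theorem verified: both equal 8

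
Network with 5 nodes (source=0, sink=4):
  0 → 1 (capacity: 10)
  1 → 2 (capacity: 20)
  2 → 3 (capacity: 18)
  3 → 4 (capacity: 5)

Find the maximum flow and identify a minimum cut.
Max flow = 5, Min cut edges: (3,4)

Maximum flow: 5
Minimum cut: (3,4)
Partition: S = [0, 1, 2, 3], T = [4]

Max-flow min-cut theorem verified: both equal 5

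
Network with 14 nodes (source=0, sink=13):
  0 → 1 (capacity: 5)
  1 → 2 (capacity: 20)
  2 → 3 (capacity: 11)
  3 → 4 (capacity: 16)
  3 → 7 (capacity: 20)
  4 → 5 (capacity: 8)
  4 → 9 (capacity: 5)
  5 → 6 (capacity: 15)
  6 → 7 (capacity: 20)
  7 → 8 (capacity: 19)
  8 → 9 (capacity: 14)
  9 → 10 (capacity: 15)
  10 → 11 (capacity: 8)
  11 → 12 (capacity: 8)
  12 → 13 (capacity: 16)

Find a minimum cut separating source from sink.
Min cut value = 5, edges: (0,1)

Min cut value: 5
Partition: S = [0], T = [1, 2, 3, 4, 5, 6, 7, 8, 9, 10, 11, 12, 13]
Cut edges: (0,1)

By max-flow min-cut theorem, max flow = min cut = 5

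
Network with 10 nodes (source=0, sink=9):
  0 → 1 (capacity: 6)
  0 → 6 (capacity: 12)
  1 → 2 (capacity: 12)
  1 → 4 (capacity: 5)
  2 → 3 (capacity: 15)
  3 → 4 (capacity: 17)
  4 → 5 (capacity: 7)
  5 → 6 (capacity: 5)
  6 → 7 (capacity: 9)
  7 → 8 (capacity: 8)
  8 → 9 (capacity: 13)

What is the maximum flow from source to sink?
Maximum flow = 8

Max flow: 8

Flow assignment:
  0 → 1: 5/6
  0 → 6: 3/12
  1 → 2: 1/12
  1 → 4: 4/5
  2 → 3: 1/15
  3 → 4: 1/17
  4 → 5: 5/7
  5 → 6: 5/5
  6 → 7: 8/9
  7 → 8: 8/8
  8 → 9: 8/13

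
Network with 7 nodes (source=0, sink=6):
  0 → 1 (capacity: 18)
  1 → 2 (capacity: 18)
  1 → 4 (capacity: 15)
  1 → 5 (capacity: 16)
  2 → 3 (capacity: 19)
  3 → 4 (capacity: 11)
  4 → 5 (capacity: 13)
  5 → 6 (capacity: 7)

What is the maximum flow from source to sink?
Maximum flow = 7

Max flow: 7

Flow assignment:
  0 → 1: 7/18
  1 → 5: 7/16
  5 → 6: 7/7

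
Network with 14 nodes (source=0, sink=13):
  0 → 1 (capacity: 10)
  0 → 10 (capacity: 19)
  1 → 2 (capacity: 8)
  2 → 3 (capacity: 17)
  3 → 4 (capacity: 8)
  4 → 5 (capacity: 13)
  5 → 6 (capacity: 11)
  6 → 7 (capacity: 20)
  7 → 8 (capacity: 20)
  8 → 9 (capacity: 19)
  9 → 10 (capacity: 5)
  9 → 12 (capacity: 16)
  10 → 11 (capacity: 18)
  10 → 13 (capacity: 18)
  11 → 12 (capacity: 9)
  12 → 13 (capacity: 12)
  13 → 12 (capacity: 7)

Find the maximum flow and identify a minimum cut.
Max flow = 27, Min cut edges: (0,10), (3,4)

Maximum flow: 27
Minimum cut: (0,10), (3,4)
Partition: S = [0, 1, 2, 3], T = [4, 5, 6, 7, 8, 9, 10, 11, 12, 13]

Max-flow min-cut theorem verified: both equal 27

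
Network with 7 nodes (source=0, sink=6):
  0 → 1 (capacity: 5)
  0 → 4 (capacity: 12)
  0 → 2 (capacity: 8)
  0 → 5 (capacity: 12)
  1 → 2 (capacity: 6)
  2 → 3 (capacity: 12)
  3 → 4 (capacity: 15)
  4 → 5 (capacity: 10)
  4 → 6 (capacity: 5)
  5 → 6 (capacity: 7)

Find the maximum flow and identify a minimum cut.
Max flow = 12, Min cut edges: (4,6), (5,6)

Maximum flow: 12
Minimum cut: (4,6), (5,6)
Partition: S = [0, 1, 2, 3, 4, 5], T = [6]

Max-flow min-cut theorem verified: both equal 12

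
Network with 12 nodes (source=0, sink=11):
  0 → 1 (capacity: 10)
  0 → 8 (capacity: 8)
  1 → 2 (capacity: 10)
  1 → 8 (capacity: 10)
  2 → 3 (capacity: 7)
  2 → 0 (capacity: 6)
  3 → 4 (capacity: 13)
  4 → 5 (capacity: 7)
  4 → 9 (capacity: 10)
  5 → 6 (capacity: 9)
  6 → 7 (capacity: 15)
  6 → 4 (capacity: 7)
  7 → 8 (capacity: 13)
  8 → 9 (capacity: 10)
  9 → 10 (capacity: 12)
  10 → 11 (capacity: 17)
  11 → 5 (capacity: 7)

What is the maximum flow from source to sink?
Maximum flow = 12

Max flow: 12

Flow assignment:
  0 → 1: 10/10
  0 → 8: 3/8
  1 → 2: 8/10
  1 → 8: 2/10
  2 → 3: 7/7
  2 → 0: 1/6
  3 → 4: 7/13
  4 → 9: 7/10
  8 → 9: 5/10
  9 → 10: 12/12
  10 → 11: 12/17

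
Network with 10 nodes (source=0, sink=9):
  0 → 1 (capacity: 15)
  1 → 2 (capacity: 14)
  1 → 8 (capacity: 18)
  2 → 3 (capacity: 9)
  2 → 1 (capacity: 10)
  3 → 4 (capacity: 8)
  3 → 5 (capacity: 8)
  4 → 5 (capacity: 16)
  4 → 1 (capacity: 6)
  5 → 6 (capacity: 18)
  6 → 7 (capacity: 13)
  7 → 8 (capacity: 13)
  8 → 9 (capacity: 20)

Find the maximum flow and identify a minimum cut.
Max flow = 15, Min cut edges: (0,1)

Maximum flow: 15
Minimum cut: (0,1)
Partition: S = [0], T = [1, 2, 3, 4, 5, 6, 7, 8, 9]

Max-flow min-cut theorem verified: both equal 15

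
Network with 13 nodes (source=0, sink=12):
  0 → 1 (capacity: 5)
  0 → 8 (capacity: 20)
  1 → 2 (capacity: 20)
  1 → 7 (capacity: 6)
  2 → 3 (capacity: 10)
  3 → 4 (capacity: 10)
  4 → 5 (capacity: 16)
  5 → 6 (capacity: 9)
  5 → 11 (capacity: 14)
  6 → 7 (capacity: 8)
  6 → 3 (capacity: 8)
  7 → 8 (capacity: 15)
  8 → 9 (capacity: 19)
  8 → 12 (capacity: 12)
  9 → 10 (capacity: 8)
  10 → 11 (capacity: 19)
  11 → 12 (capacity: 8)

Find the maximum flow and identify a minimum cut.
Max flow = 20, Min cut edges: (8,12), (11,12)

Maximum flow: 20
Minimum cut: (8,12), (11,12)
Partition: S = [0, 1, 2, 3, 4, 5, 6, 7, 8, 9, 10, 11], T = [12]

Max-flow min-cut theorem verified: both equal 20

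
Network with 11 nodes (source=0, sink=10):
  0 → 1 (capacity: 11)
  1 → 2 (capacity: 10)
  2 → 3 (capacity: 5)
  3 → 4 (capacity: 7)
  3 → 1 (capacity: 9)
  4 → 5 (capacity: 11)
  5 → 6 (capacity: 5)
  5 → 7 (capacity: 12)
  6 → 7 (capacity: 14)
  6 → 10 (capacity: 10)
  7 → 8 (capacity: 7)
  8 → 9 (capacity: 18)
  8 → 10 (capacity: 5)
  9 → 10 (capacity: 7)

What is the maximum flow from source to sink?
Maximum flow = 5

Max flow: 5

Flow assignment:
  0 → 1: 5/11
  1 → 2: 5/10
  2 → 3: 5/5
  3 → 4: 5/7
  4 → 5: 5/11
  5 → 6: 5/5
  6 → 10: 5/10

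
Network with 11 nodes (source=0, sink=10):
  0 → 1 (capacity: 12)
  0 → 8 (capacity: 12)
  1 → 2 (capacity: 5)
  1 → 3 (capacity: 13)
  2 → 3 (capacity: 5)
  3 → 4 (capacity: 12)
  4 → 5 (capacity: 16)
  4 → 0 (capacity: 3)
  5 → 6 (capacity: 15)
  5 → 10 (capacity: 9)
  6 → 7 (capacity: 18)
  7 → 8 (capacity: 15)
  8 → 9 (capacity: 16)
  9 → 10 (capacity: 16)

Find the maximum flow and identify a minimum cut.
Max flow = 24, Min cut edges: (0,8), (3,4)

Maximum flow: 24
Minimum cut: (0,8), (3,4)
Partition: S = [0, 1, 2, 3], T = [4, 5, 6, 7, 8, 9, 10]

Max-flow min-cut theorem verified: both equal 24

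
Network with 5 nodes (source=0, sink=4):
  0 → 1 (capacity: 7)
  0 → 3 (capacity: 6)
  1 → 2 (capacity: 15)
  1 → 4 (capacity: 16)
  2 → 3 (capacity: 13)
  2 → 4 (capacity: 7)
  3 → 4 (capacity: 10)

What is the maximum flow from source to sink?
Maximum flow = 13

Max flow: 13

Flow assignment:
  0 → 1: 7/7
  0 → 3: 6/6
  1 → 4: 7/16
  3 → 4: 6/10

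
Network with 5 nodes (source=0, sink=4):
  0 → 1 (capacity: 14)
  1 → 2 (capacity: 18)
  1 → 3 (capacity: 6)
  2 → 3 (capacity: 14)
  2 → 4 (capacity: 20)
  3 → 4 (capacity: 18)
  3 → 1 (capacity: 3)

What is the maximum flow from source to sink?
Maximum flow = 14

Max flow: 14

Flow assignment:
  0 → 1: 14/14
  1 → 2: 14/18
  2 → 4: 14/20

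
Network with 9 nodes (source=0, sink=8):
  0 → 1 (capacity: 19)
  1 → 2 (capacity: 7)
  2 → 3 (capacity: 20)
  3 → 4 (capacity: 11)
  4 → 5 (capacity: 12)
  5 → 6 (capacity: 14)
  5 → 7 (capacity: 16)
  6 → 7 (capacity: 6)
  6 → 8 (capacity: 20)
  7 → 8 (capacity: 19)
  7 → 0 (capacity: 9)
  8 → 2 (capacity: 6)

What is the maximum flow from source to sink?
Maximum flow = 7

Max flow: 7

Flow assignment:
  0 → 1: 7/19
  1 → 2: 7/7
  2 → 3: 7/20
  3 → 4: 7/11
  4 → 5: 7/12
  5 → 6: 7/14
  6 → 8: 7/20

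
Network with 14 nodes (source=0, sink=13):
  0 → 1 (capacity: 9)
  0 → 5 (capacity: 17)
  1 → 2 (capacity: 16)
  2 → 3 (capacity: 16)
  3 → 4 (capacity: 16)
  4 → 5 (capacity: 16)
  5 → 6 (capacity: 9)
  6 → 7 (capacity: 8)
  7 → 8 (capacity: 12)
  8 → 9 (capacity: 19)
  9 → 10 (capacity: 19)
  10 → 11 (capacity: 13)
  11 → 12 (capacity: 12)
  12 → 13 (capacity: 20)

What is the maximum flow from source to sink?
Maximum flow = 8

Max flow: 8

Flow assignment:
  0 → 1: 8/9
  1 → 2: 8/16
  2 → 3: 8/16
  3 → 4: 8/16
  4 → 5: 8/16
  5 → 6: 8/9
  6 → 7: 8/8
  7 → 8: 8/12
  8 → 9: 8/19
  9 → 10: 8/19
  10 → 11: 8/13
  11 → 12: 8/12
  12 → 13: 8/20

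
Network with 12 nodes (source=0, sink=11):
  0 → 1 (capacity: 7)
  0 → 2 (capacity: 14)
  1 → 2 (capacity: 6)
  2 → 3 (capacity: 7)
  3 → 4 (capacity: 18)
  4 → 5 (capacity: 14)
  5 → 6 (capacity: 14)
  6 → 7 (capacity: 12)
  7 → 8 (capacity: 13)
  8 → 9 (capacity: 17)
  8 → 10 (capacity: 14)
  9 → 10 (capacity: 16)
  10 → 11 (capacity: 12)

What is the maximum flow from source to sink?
Maximum flow = 7

Max flow: 7

Flow assignment:
  0 → 1: 6/7
  0 → 2: 1/14
  1 → 2: 6/6
  2 → 3: 7/7
  3 → 4: 7/18
  4 → 5: 7/14
  5 → 6: 7/14
  6 → 7: 7/12
  7 → 8: 7/13
  8 → 10: 7/14
  10 → 11: 7/12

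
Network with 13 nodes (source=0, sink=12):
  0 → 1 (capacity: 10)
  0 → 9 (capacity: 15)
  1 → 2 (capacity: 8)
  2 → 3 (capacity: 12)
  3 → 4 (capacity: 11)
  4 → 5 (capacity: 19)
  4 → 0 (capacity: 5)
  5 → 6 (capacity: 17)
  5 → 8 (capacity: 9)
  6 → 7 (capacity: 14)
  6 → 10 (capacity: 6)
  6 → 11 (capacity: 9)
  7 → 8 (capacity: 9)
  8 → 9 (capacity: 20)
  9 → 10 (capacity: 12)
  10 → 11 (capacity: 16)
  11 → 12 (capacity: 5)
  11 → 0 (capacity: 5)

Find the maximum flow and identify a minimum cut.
Max flow = 5, Min cut edges: (11,12)

Maximum flow: 5
Minimum cut: (11,12)
Partition: S = [0, 1, 2, 3, 4, 5, 6, 7, 8, 9, 10, 11], T = [12]

Max-flow min-cut theorem verified: both equal 5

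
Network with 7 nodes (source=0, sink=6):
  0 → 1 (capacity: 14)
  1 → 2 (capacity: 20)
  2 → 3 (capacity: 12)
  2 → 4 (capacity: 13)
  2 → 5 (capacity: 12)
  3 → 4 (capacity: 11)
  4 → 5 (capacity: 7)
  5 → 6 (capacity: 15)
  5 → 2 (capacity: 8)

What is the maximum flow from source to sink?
Maximum flow = 14

Max flow: 14

Flow assignment:
  0 → 1: 14/14
  1 → 2: 14/20
  2 → 4: 2/13
  2 → 5: 12/12
  4 → 5: 2/7
  5 → 6: 14/15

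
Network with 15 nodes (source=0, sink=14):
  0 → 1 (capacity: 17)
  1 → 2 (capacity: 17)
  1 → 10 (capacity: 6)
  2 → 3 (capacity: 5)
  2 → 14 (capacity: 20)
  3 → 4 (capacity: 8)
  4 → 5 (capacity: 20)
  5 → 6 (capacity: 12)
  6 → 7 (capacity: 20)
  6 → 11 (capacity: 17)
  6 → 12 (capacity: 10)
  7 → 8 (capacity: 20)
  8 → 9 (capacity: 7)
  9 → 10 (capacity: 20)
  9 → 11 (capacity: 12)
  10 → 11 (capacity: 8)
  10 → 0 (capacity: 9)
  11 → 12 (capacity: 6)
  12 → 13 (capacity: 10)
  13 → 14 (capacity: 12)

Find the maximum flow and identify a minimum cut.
Max flow = 17, Min cut edges: (0,1)

Maximum flow: 17
Minimum cut: (0,1)
Partition: S = [0], T = [1, 2, 3, 4, 5, 6, 7, 8, 9, 10, 11, 12, 13, 14]

Max-flow min-cut theorem verified: both equal 17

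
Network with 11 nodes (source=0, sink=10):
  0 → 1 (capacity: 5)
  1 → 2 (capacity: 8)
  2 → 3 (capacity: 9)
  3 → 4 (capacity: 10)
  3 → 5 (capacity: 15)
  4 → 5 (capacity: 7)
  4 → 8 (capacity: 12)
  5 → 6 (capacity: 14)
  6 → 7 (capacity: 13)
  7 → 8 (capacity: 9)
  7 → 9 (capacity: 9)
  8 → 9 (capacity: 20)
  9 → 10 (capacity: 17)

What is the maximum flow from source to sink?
Maximum flow = 5

Max flow: 5

Flow assignment:
  0 → 1: 5/5
  1 → 2: 5/8
  2 → 3: 5/9
  3 → 4: 5/10
  4 → 8: 5/12
  8 → 9: 5/20
  9 → 10: 5/17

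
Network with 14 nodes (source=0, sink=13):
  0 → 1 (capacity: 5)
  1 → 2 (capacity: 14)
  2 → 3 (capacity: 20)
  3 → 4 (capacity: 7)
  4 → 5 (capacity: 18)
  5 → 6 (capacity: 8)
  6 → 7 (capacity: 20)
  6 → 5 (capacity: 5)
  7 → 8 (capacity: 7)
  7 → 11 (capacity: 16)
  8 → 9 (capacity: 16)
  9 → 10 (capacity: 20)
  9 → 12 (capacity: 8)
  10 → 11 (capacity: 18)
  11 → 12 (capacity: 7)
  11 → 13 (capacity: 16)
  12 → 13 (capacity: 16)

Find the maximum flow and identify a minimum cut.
Max flow = 5, Min cut edges: (0,1)

Maximum flow: 5
Minimum cut: (0,1)
Partition: S = [0], T = [1, 2, 3, 4, 5, 6, 7, 8, 9, 10, 11, 12, 13]

Max-flow min-cut theorem verified: both equal 5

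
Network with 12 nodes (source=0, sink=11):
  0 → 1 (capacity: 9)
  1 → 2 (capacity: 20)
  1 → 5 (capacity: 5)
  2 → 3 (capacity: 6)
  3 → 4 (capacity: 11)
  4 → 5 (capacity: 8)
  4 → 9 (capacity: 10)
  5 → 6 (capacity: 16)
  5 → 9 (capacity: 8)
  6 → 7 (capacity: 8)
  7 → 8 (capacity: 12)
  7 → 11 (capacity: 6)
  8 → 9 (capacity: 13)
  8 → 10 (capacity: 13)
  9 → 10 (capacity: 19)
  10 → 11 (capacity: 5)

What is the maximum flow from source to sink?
Maximum flow = 9

Max flow: 9

Flow assignment:
  0 → 1: 9/9
  1 → 2: 4/20
  1 → 5: 5/5
  2 → 3: 4/6
  3 → 4: 4/11
  4 → 9: 4/10
  5 → 6: 5/16
  6 → 7: 5/8
  7 → 11: 5/6
  9 → 10: 4/19
  10 → 11: 4/5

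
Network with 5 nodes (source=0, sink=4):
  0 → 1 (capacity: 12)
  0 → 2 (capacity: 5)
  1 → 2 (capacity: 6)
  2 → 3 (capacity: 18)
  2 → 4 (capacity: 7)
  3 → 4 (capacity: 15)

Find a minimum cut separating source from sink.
Min cut value = 11, edges: (0,2), (1,2)

Min cut value: 11
Partition: S = [0, 1], T = [2, 3, 4]
Cut edges: (0,2), (1,2)

By max-flow min-cut theorem, max flow = min cut = 11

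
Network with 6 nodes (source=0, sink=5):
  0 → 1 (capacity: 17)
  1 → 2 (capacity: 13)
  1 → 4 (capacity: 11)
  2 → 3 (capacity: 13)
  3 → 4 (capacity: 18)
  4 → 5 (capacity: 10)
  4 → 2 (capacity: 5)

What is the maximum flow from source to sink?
Maximum flow = 10

Max flow: 10

Flow assignment:
  0 → 1: 10/17
  1 → 2: 5/13
  1 → 4: 5/11
  2 → 3: 6/13
  3 → 4: 6/18
  4 → 5: 10/10
  4 → 2: 1/5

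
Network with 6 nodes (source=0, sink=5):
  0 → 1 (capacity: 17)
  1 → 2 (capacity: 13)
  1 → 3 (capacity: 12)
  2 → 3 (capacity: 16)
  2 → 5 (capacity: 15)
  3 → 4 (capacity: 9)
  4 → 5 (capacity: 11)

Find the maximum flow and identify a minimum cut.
Max flow = 17, Min cut edges: (0,1)

Maximum flow: 17
Minimum cut: (0,1)
Partition: S = [0], T = [1, 2, 3, 4, 5]

Max-flow min-cut theorem verified: both equal 17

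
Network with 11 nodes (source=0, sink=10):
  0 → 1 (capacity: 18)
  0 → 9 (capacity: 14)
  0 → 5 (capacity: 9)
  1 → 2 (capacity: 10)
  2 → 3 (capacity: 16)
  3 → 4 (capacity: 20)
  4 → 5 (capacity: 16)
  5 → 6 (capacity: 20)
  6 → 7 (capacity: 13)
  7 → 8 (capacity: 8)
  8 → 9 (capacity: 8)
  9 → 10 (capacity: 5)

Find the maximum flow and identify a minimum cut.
Max flow = 5, Min cut edges: (9,10)

Maximum flow: 5
Minimum cut: (9,10)
Partition: S = [0, 1, 2, 3, 4, 5, 6, 7, 8, 9], T = [10]

Max-flow min-cut theorem verified: both equal 5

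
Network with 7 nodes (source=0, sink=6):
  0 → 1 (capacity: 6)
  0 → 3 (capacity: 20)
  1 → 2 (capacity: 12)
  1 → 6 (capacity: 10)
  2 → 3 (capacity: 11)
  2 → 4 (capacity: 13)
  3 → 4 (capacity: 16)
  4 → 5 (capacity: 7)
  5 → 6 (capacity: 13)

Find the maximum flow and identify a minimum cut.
Max flow = 13, Min cut edges: (0,1), (4,5)

Maximum flow: 13
Minimum cut: (0,1), (4,5)
Partition: S = [0, 2, 3, 4], T = [1, 5, 6]

Max-flow min-cut theorem verified: both equal 13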